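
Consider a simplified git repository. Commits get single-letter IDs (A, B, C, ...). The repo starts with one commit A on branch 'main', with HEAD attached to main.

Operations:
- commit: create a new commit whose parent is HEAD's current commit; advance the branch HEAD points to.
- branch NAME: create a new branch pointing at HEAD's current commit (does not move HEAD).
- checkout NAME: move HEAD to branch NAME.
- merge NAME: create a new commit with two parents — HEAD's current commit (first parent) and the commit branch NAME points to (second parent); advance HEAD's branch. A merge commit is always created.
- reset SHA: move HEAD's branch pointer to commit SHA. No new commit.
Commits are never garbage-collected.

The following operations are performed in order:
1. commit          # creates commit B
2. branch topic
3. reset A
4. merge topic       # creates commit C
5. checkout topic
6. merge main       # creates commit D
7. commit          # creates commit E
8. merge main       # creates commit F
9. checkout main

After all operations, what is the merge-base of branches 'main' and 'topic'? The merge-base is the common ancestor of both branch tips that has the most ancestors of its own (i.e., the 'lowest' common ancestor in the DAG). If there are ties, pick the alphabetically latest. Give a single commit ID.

After op 1 (commit): HEAD=main@B [main=B]
After op 2 (branch): HEAD=main@B [main=B topic=B]
After op 3 (reset): HEAD=main@A [main=A topic=B]
After op 4 (merge): HEAD=main@C [main=C topic=B]
After op 5 (checkout): HEAD=topic@B [main=C topic=B]
After op 6 (merge): HEAD=topic@D [main=C topic=D]
After op 7 (commit): HEAD=topic@E [main=C topic=E]
After op 8 (merge): HEAD=topic@F [main=C topic=F]
After op 9 (checkout): HEAD=main@C [main=C topic=F]
ancestors(main=C): ['A', 'B', 'C']
ancestors(topic=F): ['A', 'B', 'C', 'D', 'E', 'F']
common: ['A', 'B', 'C']

Answer: C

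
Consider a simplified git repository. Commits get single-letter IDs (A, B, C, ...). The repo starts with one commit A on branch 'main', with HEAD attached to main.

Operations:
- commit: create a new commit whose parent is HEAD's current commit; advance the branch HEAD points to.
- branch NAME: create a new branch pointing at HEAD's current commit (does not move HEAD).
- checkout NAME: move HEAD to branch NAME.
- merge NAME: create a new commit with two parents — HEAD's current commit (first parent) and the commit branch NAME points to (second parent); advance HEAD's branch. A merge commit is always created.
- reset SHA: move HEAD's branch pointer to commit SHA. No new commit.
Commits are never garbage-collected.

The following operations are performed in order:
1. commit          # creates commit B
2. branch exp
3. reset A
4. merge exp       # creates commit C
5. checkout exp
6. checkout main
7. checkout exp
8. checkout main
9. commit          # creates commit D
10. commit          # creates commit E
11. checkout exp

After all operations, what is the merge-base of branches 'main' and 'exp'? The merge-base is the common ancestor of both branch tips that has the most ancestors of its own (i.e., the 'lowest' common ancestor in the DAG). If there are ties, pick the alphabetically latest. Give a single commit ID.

After op 1 (commit): HEAD=main@B [main=B]
After op 2 (branch): HEAD=main@B [exp=B main=B]
After op 3 (reset): HEAD=main@A [exp=B main=A]
After op 4 (merge): HEAD=main@C [exp=B main=C]
After op 5 (checkout): HEAD=exp@B [exp=B main=C]
After op 6 (checkout): HEAD=main@C [exp=B main=C]
After op 7 (checkout): HEAD=exp@B [exp=B main=C]
After op 8 (checkout): HEAD=main@C [exp=B main=C]
After op 9 (commit): HEAD=main@D [exp=B main=D]
After op 10 (commit): HEAD=main@E [exp=B main=E]
After op 11 (checkout): HEAD=exp@B [exp=B main=E]
ancestors(main=E): ['A', 'B', 'C', 'D', 'E']
ancestors(exp=B): ['A', 'B']
common: ['A', 'B']

Answer: B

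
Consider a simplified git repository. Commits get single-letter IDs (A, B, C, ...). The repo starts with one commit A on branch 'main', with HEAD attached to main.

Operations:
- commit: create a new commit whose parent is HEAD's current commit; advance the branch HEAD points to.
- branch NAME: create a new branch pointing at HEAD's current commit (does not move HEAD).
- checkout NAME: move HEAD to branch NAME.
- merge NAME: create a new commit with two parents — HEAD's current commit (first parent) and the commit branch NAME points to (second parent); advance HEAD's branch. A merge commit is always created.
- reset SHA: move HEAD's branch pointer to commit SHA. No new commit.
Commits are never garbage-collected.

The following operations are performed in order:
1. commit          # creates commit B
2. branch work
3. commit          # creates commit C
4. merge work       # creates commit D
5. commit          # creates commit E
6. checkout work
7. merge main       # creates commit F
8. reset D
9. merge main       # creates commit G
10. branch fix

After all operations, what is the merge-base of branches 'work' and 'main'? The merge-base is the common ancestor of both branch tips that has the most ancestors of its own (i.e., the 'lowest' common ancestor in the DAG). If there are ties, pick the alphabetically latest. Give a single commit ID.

After op 1 (commit): HEAD=main@B [main=B]
After op 2 (branch): HEAD=main@B [main=B work=B]
After op 3 (commit): HEAD=main@C [main=C work=B]
After op 4 (merge): HEAD=main@D [main=D work=B]
After op 5 (commit): HEAD=main@E [main=E work=B]
After op 6 (checkout): HEAD=work@B [main=E work=B]
After op 7 (merge): HEAD=work@F [main=E work=F]
After op 8 (reset): HEAD=work@D [main=E work=D]
After op 9 (merge): HEAD=work@G [main=E work=G]
After op 10 (branch): HEAD=work@G [fix=G main=E work=G]
ancestors(work=G): ['A', 'B', 'C', 'D', 'E', 'G']
ancestors(main=E): ['A', 'B', 'C', 'D', 'E']
common: ['A', 'B', 'C', 'D', 'E']

Answer: E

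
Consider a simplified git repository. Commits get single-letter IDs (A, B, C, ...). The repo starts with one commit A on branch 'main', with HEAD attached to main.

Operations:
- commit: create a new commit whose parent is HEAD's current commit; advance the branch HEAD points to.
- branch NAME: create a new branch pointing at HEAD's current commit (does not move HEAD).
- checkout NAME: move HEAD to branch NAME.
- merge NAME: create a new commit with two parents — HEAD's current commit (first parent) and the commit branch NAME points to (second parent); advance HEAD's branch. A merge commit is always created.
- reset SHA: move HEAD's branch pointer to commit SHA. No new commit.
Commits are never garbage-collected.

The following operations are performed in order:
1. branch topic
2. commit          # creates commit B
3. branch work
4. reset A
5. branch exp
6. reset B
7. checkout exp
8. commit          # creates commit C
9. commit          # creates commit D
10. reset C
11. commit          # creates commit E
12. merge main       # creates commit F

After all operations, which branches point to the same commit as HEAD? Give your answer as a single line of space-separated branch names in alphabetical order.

Answer: exp

Derivation:
After op 1 (branch): HEAD=main@A [main=A topic=A]
After op 2 (commit): HEAD=main@B [main=B topic=A]
After op 3 (branch): HEAD=main@B [main=B topic=A work=B]
After op 4 (reset): HEAD=main@A [main=A topic=A work=B]
After op 5 (branch): HEAD=main@A [exp=A main=A topic=A work=B]
After op 6 (reset): HEAD=main@B [exp=A main=B topic=A work=B]
After op 7 (checkout): HEAD=exp@A [exp=A main=B topic=A work=B]
After op 8 (commit): HEAD=exp@C [exp=C main=B topic=A work=B]
After op 9 (commit): HEAD=exp@D [exp=D main=B topic=A work=B]
After op 10 (reset): HEAD=exp@C [exp=C main=B topic=A work=B]
After op 11 (commit): HEAD=exp@E [exp=E main=B topic=A work=B]
After op 12 (merge): HEAD=exp@F [exp=F main=B topic=A work=B]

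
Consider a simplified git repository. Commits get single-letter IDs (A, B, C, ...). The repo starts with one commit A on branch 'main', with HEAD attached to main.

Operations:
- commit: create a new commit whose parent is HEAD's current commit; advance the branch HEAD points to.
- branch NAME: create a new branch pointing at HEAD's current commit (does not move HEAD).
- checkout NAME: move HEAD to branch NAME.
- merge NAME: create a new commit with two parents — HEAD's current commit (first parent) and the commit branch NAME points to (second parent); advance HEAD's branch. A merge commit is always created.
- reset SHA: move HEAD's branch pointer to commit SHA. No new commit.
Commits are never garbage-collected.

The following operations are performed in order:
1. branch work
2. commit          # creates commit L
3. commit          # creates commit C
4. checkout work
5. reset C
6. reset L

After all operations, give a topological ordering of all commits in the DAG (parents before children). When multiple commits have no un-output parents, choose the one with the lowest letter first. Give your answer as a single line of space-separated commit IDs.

After op 1 (branch): HEAD=main@A [main=A work=A]
After op 2 (commit): HEAD=main@L [main=L work=A]
After op 3 (commit): HEAD=main@C [main=C work=A]
After op 4 (checkout): HEAD=work@A [main=C work=A]
After op 5 (reset): HEAD=work@C [main=C work=C]
After op 6 (reset): HEAD=work@L [main=C work=L]
commit A: parents=[]
commit C: parents=['L']
commit L: parents=['A']

Answer: A L C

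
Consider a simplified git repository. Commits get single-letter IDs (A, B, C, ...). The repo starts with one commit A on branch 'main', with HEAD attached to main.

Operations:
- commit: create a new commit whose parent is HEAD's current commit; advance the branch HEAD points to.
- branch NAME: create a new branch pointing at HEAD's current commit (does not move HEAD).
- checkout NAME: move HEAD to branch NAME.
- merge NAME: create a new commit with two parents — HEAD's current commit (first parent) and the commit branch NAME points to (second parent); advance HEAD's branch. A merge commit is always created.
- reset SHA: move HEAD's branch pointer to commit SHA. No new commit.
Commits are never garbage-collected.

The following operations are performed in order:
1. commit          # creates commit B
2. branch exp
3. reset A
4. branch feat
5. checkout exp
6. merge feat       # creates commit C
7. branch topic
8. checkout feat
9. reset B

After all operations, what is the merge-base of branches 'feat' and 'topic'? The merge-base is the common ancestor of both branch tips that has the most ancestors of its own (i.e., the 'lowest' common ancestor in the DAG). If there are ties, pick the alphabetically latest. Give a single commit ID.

After op 1 (commit): HEAD=main@B [main=B]
After op 2 (branch): HEAD=main@B [exp=B main=B]
After op 3 (reset): HEAD=main@A [exp=B main=A]
After op 4 (branch): HEAD=main@A [exp=B feat=A main=A]
After op 5 (checkout): HEAD=exp@B [exp=B feat=A main=A]
After op 6 (merge): HEAD=exp@C [exp=C feat=A main=A]
After op 7 (branch): HEAD=exp@C [exp=C feat=A main=A topic=C]
After op 8 (checkout): HEAD=feat@A [exp=C feat=A main=A topic=C]
After op 9 (reset): HEAD=feat@B [exp=C feat=B main=A topic=C]
ancestors(feat=B): ['A', 'B']
ancestors(topic=C): ['A', 'B', 'C']
common: ['A', 'B']

Answer: B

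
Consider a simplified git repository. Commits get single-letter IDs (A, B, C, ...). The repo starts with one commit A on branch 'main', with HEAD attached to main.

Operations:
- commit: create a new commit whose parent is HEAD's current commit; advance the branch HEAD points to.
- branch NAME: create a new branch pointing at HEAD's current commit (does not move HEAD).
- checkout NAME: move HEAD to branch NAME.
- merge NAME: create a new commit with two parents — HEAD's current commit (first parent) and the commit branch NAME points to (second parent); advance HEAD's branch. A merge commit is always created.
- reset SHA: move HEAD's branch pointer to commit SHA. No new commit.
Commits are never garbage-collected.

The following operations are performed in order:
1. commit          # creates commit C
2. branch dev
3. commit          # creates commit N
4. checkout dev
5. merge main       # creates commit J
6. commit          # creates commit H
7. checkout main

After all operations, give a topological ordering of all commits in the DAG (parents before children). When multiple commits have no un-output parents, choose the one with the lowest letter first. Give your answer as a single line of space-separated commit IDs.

After op 1 (commit): HEAD=main@C [main=C]
After op 2 (branch): HEAD=main@C [dev=C main=C]
After op 3 (commit): HEAD=main@N [dev=C main=N]
After op 4 (checkout): HEAD=dev@C [dev=C main=N]
After op 5 (merge): HEAD=dev@J [dev=J main=N]
After op 6 (commit): HEAD=dev@H [dev=H main=N]
After op 7 (checkout): HEAD=main@N [dev=H main=N]
commit A: parents=[]
commit C: parents=['A']
commit H: parents=['J']
commit J: parents=['C', 'N']
commit N: parents=['C']

Answer: A C N J H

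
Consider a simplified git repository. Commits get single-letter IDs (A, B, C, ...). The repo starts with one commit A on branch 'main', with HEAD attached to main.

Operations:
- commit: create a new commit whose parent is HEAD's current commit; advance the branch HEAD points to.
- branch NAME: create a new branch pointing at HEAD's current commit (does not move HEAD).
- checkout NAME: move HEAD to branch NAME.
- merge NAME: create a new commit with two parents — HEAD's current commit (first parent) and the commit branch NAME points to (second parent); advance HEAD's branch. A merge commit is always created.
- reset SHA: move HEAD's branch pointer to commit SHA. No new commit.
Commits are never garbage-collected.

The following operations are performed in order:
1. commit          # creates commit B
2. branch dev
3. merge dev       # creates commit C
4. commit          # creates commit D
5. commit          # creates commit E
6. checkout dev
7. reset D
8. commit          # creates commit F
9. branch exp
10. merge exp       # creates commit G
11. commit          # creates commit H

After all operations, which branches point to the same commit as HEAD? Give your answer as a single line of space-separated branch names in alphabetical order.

Answer: dev

Derivation:
After op 1 (commit): HEAD=main@B [main=B]
After op 2 (branch): HEAD=main@B [dev=B main=B]
After op 3 (merge): HEAD=main@C [dev=B main=C]
After op 4 (commit): HEAD=main@D [dev=B main=D]
After op 5 (commit): HEAD=main@E [dev=B main=E]
After op 6 (checkout): HEAD=dev@B [dev=B main=E]
After op 7 (reset): HEAD=dev@D [dev=D main=E]
After op 8 (commit): HEAD=dev@F [dev=F main=E]
After op 9 (branch): HEAD=dev@F [dev=F exp=F main=E]
After op 10 (merge): HEAD=dev@G [dev=G exp=F main=E]
After op 11 (commit): HEAD=dev@H [dev=H exp=F main=E]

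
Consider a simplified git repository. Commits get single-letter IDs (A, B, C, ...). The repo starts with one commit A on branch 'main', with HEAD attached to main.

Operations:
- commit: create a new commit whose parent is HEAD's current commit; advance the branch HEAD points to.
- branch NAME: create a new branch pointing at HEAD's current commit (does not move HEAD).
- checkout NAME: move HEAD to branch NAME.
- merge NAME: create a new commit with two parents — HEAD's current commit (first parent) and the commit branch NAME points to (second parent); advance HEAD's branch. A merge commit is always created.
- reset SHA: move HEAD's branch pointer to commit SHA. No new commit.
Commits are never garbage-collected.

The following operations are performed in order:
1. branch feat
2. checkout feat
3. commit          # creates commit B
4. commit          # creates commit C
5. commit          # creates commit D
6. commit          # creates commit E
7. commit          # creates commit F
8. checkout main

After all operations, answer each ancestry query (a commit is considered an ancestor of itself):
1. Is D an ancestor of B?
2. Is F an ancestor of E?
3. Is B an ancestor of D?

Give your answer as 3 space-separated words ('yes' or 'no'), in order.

Answer: no no yes

Derivation:
After op 1 (branch): HEAD=main@A [feat=A main=A]
After op 2 (checkout): HEAD=feat@A [feat=A main=A]
After op 3 (commit): HEAD=feat@B [feat=B main=A]
After op 4 (commit): HEAD=feat@C [feat=C main=A]
After op 5 (commit): HEAD=feat@D [feat=D main=A]
After op 6 (commit): HEAD=feat@E [feat=E main=A]
After op 7 (commit): HEAD=feat@F [feat=F main=A]
After op 8 (checkout): HEAD=main@A [feat=F main=A]
ancestors(B) = {A,B}; D in? no
ancestors(E) = {A,B,C,D,E}; F in? no
ancestors(D) = {A,B,C,D}; B in? yes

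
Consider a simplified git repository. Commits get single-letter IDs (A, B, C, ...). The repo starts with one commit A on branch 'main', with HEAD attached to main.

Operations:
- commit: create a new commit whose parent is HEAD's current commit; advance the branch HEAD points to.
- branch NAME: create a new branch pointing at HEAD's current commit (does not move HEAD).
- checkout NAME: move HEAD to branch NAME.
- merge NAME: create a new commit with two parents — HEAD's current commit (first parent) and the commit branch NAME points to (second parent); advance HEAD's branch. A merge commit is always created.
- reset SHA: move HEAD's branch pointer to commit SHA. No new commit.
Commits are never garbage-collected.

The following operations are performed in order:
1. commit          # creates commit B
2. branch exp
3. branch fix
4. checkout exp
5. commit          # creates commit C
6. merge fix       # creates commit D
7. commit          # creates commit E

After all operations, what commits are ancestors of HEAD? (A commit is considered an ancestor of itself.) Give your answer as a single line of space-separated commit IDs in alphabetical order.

Answer: A B C D E

Derivation:
After op 1 (commit): HEAD=main@B [main=B]
After op 2 (branch): HEAD=main@B [exp=B main=B]
After op 3 (branch): HEAD=main@B [exp=B fix=B main=B]
After op 4 (checkout): HEAD=exp@B [exp=B fix=B main=B]
After op 5 (commit): HEAD=exp@C [exp=C fix=B main=B]
After op 6 (merge): HEAD=exp@D [exp=D fix=B main=B]
After op 7 (commit): HEAD=exp@E [exp=E fix=B main=B]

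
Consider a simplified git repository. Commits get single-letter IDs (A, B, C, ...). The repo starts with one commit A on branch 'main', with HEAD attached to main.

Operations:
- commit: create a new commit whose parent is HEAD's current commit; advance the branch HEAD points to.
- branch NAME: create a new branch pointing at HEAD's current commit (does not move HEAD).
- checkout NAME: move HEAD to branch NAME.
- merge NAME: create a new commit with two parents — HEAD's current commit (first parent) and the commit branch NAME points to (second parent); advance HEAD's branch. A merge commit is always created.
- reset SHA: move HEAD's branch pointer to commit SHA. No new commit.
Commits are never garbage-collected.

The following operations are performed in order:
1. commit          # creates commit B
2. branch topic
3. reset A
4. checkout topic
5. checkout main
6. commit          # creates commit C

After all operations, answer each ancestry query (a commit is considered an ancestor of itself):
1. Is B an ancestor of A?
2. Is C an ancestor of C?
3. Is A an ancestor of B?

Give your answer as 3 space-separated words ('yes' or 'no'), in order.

After op 1 (commit): HEAD=main@B [main=B]
After op 2 (branch): HEAD=main@B [main=B topic=B]
After op 3 (reset): HEAD=main@A [main=A topic=B]
After op 4 (checkout): HEAD=topic@B [main=A topic=B]
After op 5 (checkout): HEAD=main@A [main=A topic=B]
After op 6 (commit): HEAD=main@C [main=C topic=B]
ancestors(A) = {A}; B in? no
ancestors(C) = {A,C}; C in? yes
ancestors(B) = {A,B}; A in? yes

Answer: no yes yes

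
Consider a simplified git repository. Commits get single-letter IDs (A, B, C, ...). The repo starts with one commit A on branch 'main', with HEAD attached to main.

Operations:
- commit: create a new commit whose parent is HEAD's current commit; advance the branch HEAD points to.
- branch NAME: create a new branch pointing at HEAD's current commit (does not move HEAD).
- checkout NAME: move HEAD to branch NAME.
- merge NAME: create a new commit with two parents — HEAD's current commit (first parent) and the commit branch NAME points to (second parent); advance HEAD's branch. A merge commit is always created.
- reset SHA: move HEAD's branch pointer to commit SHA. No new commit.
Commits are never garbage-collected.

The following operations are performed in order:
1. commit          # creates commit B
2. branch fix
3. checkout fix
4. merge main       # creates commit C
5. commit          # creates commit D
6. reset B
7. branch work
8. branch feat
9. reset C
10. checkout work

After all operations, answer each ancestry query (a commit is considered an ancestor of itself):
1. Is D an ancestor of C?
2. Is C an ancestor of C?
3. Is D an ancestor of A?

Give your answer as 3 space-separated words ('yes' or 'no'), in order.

After op 1 (commit): HEAD=main@B [main=B]
After op 2 (branch): HEAD=main@B [fix=B main=B]
After op 3 (checkout): HEAD=fix@B [fix=B main=B]
After op 4 (merge): HEAD=fix@C [fix=C main=B]
After op 5 (commit): HEAD=fix@D [fix=D main=B]
After op 6 (reset): HEAD=fix@B [fix=B main=B]
After op 7 (branch): HEAD=fix@B [fix=B main=B work=B]
After op 8 (branch): HEAD=fix@B [feat=B fix=B main=B work=B]
After op 9 (reset): HEAD=fix@C [feat=B fix=C main=B work=B]
After op 10 (checkout): HEAD=work@B [feat=B fix=C main=B work=B]
ancestors(C) = {A,B,C}; D in? no
ancestors(C) = {A,B,C}; C in? yes
ancestors(A) = {A}; D in? no

Answer: no yes no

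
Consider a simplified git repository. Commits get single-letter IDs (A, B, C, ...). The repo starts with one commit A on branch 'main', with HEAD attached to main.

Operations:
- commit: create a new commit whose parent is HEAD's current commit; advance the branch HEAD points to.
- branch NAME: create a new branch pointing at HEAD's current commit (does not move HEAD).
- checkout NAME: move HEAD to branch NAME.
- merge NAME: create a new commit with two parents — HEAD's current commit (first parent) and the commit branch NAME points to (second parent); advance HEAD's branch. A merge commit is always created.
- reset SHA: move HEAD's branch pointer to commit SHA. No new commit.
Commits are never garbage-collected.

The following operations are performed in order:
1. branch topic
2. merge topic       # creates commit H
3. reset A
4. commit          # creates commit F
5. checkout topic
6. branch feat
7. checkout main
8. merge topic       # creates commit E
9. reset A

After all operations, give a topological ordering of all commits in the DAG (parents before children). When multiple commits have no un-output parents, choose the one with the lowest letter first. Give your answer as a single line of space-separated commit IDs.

After op 1 (branch): HEAD=main@A [main=A topic=A]
After op 2 (merge): HEAD=main@H [main=H topic=A]
After op 3 (reset): HEAD=main@A [main=A topic=A]
After op 4 (commit): HEAD=main@F [main=F topic=A]
After op 5 (checkout): HEAD=topic@A [main=F topic=A]
After op 6 (branch): HEAD=topic@A [feat=A main=F topic=A]
After op 7 (checkout): HEAD=main@F [feat=A main=F topic=A]
After op 8 (merge): HEAD=main@E [feat=A main=E topic=A]
After op 9 (reset): HEAD=main@A [feat=A main=A topic=A]
commit A: parents=[]
commit E: parents=['F', 'A']
commit F: parents=['A']
commit H: parents=['A', 'A']

Answer: A F E H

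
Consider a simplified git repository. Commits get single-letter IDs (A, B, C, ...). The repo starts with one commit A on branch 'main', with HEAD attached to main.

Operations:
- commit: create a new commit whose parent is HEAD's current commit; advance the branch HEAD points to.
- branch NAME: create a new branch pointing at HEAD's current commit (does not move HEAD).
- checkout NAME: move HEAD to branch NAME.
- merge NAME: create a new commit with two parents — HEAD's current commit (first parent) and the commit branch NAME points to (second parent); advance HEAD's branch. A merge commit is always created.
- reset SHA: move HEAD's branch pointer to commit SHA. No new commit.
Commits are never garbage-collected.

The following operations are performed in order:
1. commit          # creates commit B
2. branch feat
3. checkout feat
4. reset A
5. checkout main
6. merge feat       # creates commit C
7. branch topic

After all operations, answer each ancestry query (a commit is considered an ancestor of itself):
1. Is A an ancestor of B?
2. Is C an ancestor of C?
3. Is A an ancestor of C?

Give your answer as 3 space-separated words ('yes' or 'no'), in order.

Answer: yes yes yes

Derivation:
After op 1 (commit): HEAD=main@B [main=B]
After op 2 (branch): HEAD=main@B [feat=B main=B]
After op 3 (checkout): HEAD=feat@B [feat=B main=B]
After op 4 (reset): HEAD=feat@A [feat=A main=B]
After op 5 (checkout): HEAD=main@B [feat=A main=B]
After op 6 (merge): HEAD=main@C [feat=A main=C]
After op 7 (branch): HEAD=main@C [feat=A main=C topic=C]
ancestors(B) = {A,B}; A in? yes
ancestors(C) = {A,B,C}; C in? yes
ancestors(C) = {A,B,C}; A in? yes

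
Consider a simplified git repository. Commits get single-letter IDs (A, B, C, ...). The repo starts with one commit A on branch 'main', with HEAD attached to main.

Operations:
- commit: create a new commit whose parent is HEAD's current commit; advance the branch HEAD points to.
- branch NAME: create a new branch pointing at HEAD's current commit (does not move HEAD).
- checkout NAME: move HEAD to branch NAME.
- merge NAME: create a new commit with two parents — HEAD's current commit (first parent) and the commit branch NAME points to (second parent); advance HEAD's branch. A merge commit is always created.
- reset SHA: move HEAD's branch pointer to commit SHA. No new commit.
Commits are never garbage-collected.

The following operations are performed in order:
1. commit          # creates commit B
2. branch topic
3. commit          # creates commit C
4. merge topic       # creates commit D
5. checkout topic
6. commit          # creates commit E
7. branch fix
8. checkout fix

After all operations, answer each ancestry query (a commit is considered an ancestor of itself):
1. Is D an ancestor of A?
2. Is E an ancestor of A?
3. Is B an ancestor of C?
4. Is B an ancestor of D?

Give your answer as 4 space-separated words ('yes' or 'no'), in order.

Answer: no no yes yes

Derivation:
After op 1 (commit): HEAD=main@B [main=B]
After op 2 (branch): HEAD=main@B [main=B topic=B]
After op 3 (commit): HEAD=main@C [main=C topic=B]
After op 4 (merge): HEAD=main@D [main=D topic=B]
After op 5 (checkout): HEAD=topic@B [main=D topic=B]
After op 6 (commit): HEAD=topic@E [main=D topic=E]
After op 7 (branch): HEAD=topic@E [fix=E main=D topic=E]
After op 8 (checkout): HEAD=fix@E [fix=E main=D topic=E]
ancestors(A) = {A}; D in? no
ancestors(A) = {A}; E in? no
ancestors(C) = {A,B,C}; B in? yes
ancestors(D) = {A,B,C,D}; B in? yes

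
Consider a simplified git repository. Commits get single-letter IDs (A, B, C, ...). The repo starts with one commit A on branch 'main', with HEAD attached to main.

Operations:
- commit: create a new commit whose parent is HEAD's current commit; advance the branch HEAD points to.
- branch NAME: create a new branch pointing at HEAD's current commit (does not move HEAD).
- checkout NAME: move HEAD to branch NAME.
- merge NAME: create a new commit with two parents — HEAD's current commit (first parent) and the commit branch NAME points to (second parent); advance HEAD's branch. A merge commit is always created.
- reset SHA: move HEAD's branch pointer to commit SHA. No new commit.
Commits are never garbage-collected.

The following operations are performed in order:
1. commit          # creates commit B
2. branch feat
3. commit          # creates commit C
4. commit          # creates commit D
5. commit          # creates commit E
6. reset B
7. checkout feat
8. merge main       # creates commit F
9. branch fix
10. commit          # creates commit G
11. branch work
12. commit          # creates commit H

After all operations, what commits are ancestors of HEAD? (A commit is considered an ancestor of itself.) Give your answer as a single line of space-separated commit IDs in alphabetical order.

After op 1 (commit): HEAD=main@B [main=B]
After op 2 (branch): HEAD=main@B [feat=B main=B]
After op 3 (commit): HEAD=main@C [feat=B main=C]
After op 4 (commit): HEAD=main@D [feat=B main=D]
After op 5 (commit): HEAD=main@E [feat=B main=E]
After op 6 (reset): HEAD=main@B [feat=B main=B]
After op 7 (checkout): HEAD=feat@B [feat=B main=B]
After op 8 (merge): HEAD=feat@F [feat=F main=B]
After op 9 (branch): HEAD=feat@F [feat=F fix=F main=B]
After op 10 (commit): HEAD=feat@G [feat=G fix=F main=B]
After op 11 (branch): HEAD=feat@G [feat=G fix=F main=B work=G]
After op 12 (commit): HEAD=feat@H [feat=H fix=F main=B work=G]

Answer: A B F G H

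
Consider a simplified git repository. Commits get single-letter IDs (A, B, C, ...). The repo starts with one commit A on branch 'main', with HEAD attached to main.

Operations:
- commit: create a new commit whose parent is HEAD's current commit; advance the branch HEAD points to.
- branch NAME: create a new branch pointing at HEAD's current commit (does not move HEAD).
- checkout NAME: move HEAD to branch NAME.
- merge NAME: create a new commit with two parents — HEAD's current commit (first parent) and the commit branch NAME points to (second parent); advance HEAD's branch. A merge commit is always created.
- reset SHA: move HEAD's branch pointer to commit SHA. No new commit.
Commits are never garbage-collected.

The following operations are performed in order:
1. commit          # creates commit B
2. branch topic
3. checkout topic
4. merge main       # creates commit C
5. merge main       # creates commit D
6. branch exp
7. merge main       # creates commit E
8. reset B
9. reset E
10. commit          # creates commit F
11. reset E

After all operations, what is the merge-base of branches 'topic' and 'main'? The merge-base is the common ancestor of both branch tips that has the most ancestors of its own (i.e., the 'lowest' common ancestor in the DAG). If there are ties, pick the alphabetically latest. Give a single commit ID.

After op 1 (commit): HEAD=main@B [main=B]
After op 2 (branch): HEAD=main@B [main=B topic=B]
After op 3 (checkout): HEAD=topic@B [main=B topic=B]
After op 4 (merge): HEAD=topic@C [main=B topic=C]
After op 5 (merge): HEAD=topic@D [main=B topic=D]
After op 6 (branch): HEAD=topic@D [exp=D main=B topic=D]
After op 7 (merge): HEAD=topic@E [exp=D main=B topic=E]
After op 8 (reset): HEAD=topic@B [exp=D main=B topic=B]
After op 9 (reset): HEAD=topic@E [exp=D main=B topic=E]
After op 10 (commit): HEAD=topic@F [exp=D main=B topic=F]
After op 11 (reset): HEAD=topic@E [exp=D main=B topic=E]
ancestors(topic=E): ['A', 'B', 'C', 'D', 'E']
ancestors(main=B): ['A', 'B']
common: ['A', 'B']

Answer: B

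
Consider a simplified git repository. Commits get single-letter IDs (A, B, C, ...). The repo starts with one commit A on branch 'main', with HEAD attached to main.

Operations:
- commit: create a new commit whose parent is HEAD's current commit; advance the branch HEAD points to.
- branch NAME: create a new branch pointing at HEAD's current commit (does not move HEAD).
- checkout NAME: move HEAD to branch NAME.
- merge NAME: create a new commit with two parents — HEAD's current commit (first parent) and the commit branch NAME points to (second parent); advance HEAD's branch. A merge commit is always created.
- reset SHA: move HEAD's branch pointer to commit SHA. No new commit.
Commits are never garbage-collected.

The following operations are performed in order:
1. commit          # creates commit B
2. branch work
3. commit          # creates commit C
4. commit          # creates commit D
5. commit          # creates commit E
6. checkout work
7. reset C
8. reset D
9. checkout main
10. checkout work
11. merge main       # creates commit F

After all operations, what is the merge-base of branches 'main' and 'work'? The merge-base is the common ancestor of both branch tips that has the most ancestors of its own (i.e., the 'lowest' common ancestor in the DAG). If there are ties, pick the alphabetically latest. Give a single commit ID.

After op 1 (commit): HEAD=main@B [main=B]
After op 2 (branch): HEAD=main@B [main=B work=B]
After op 3 (commit): HEAD=main@C [main=C work=B]
After op 4 (commit): HEAD=main@D [main=D work=B]
After op 5 (commit): HEAD=main@E [main=E work=B]
After op 6 (checkout): HEAD=work@B [main=E work=B]
After op 7 (reset): HEAD=work@C [main=E work=C]
After op 8 (reset): HEAD=work@D [main=E work=D]
After op 9 (checkout): HEAD=main@E [main=E work=D]
After op 10 (checkout): HEAD=work@D [main=E work=D]
After op 11 (merge): HEAD=work@F [main=E work=F]
ancestors(main=E): ['A', 'B', 'C', 'D', 'E']
ancestors(work=F): ['A', 'B', 'C', 'D', 'E', 'F']
common: ['A', 'B', 'C', 'D', 'E']

Answer: E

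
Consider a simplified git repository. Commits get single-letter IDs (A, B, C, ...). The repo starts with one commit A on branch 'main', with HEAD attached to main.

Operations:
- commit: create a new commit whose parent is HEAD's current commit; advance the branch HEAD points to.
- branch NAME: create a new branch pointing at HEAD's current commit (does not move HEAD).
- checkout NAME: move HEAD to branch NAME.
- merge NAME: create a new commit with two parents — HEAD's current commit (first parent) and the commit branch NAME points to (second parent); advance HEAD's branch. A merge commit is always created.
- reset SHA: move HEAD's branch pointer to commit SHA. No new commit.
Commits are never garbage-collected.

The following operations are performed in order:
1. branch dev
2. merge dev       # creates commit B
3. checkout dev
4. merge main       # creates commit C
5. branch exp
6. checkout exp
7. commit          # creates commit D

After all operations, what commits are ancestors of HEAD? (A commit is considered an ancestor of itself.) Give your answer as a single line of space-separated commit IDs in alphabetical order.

Answer: A B C D

Derivation:
After op 1 (branch): HEAD=main@A [dev=A main=A]
After op 2 (merge): HEAD=main@B [dev=A main=B]
After op 3 (checkout): HEAD=dev@A [dev=A main=B]
After op 4 (merge): HEAD=dev@C [dev=C main=B]
After op 5 (branch): HEAD=dev@C [dev=C exp=C main=B]
After op 6 (checkout): HEAD=exp@C [dev=C exp=C main=B]
After op 7 (commit): HEAD=exp@D [dev=C exp=D main=B]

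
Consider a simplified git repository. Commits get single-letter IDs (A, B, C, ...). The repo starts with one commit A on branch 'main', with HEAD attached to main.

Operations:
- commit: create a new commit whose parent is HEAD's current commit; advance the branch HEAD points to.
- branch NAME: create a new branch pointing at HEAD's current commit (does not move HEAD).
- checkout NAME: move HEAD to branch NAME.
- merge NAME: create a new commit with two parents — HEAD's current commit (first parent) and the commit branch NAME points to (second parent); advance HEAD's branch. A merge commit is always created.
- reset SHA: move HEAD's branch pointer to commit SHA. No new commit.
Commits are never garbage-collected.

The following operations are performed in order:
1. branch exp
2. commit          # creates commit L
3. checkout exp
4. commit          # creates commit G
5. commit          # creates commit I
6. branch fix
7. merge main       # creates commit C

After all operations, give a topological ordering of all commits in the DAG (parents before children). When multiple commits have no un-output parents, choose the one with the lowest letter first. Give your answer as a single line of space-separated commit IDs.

Answer: A G I L C

Derivation:
After op 1 (branch): HEAD=main@A [exp=A main=A]
After op 2 (commit): HEAD=main@L [exp=A main=L]
After op 3 (checkout): HEAD=exp@A [exp=A main=L]
After op 4 (commit): HEAD=exp@G [exp=G main=L]
After op 5 (commit): HEAD=exp@I [exp=I main=L]
After op 6 (branch): HEAD=exp@I [exp=I fix=I main=L]
After op 7 (merge): HEAD=exp@C [exp=C fix=I main=L]
commit A: parents=[]
commit C: parents=['I', 'L']
commit G: parents=['A']
commit I: parents=['G']
commit L: parents=['A']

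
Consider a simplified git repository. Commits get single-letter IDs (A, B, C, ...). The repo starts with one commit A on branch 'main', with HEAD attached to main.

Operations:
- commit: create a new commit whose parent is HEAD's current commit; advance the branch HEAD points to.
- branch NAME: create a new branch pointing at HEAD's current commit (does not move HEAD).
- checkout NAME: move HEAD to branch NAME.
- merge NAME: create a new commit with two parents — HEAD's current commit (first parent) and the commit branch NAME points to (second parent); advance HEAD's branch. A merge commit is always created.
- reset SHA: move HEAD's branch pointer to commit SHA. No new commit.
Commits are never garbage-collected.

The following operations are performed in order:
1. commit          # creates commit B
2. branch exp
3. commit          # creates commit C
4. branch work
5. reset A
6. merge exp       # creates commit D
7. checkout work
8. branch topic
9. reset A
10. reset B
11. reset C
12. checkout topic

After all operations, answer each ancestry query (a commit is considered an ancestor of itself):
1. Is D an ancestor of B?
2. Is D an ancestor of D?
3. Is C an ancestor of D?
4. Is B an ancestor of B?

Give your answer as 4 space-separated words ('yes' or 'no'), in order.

Answer: no yes no yes

Derivation:
After op 1 (commit): HEAD=main@B [main=B]
After op 2 (branch): HEAD=main@B [exp=B main=B]
After op 3 (commit): HEAD=main@C [exp=B main=C]
After op 4 (branch): HEAD=main@C [exp=B main=C work=C]
After op 5 (reset): HEAD=main@A [exp=B main=A work=C]
After op 6 (merge): HEAD=main@D [exp=B main=D work=C]
After op 7 (checkout): HEAD=work@C [exp=B main=D work=C]
After op 8 (branch): HEAD=work@C [exp=B main=D topic=C work=C]
After op 9 (reset): HEAD=work@A [exp=B main=D topic=C work=A]
After op 10 (reset): HEAD=work@B [exp=B main=D topic=C work=B]
After op 11 (reset): HEAD=work@C [exp=B main=D topic=C work=C]
After op 12 (checkout): HEAD=topic@C [exp=B main=D topic=C work=C]
ancestors(B) = {A,B}; D in? no
ancestors(D) = {A,B,D}; D in? yes
ancestors(D) = {A,B,D}; C in? no
ancestors(B) = {A,B}; B in? yes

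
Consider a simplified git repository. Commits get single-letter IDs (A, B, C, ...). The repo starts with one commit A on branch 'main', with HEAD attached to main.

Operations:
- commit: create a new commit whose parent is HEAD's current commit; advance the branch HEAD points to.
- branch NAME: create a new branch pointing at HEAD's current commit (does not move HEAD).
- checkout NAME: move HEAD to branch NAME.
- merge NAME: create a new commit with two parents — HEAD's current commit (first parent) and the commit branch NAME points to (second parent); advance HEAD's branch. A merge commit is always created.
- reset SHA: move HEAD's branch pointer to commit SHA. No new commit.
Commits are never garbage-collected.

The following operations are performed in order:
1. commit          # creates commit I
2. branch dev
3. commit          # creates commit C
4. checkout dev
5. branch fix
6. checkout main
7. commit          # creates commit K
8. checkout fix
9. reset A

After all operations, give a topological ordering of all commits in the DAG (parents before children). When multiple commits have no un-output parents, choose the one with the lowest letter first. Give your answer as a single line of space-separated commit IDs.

After op 1 (commit): HEAD=main@I [main=I]
After op 2 (branch): HEAD=main@I [dev=I main=I]
After op 3 (commit): HEAD=main@C [dev=I main=C]
After op 4 (checkout): HEAD=dev@I [dev=I main=C]
After op 5 (branch): HEAD=dev@I [dev=I fix=I main=C]
After op 6 (checkout): HEAD=main@C [dev=I fix=I main=C]
After op 7 (commit): HEAD=main@K [dev=I fix=I main=K]
After op 8 (checkout): HEAD=fix@I [dev=I fix=I main=K]
After op 9 (reset): HEAD=fix@A [dev=I fix=A main=K]
commit A: parents=[]
commit C: parents=['I']
commit I: parents=['A']
commit K: parents=['C']

Answer: A I C K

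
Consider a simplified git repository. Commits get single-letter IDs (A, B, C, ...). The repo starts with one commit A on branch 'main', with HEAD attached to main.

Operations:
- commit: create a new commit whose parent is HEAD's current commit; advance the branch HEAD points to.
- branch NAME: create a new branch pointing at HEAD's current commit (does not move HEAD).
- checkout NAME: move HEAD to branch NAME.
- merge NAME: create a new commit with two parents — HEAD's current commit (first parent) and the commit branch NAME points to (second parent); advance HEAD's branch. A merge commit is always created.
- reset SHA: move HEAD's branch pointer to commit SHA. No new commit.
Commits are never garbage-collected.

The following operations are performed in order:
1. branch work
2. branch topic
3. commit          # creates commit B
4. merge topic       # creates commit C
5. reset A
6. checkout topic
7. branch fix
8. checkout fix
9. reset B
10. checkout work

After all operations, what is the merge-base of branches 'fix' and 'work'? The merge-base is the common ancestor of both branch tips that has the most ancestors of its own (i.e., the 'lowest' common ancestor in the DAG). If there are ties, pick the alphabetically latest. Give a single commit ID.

After op 1 (branch): HEAD=main@A [main=A work=A]
After op 2 (branch): HEAD=main@A [main=A topic=A work=A]
After op 3 (commit): HEAD=main@B [main=B topic=A work=A]
After op 4 (merge): HEAD=main@C [main=C topic=A work=A]
After op 5 (reset): HEAD=main@A [main=A topic=A work=A]
After op 6 (checkout): HEAD=topic@A [main=A topic=A work=A]
After op 7 (branch): HEAD=topic@A [fix=A main=A topic=A work=A]
After op 8 (checkout): HEAD=fix@A [fix=A main=A topic=A work=A]
After op 9 (reset): HEAD=fix@B [fix=B main=A topic=A work=A]
After op 10 (checkout): HEAD=work@A [fix=B main=A topic=A work=A]
ancestors(fix=B): ['A', 'B']
ancestors(work=A): ['A']
common: ['A']

Answer: A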